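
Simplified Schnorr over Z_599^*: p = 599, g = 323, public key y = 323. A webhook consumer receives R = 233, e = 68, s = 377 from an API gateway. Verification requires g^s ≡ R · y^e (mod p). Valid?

g^s mod p:
Squares mod 599: 323^1≡323, 323^2≡103, 323^4≡426, 323^8≡578, 323^16≡441, 323^32≡405, 323^64≡498, 323^128≡18, 323^256≡324
377 = 256 + 64 + 32 + 16 + 8 + 1, so 323^377 ≡ 324·498·405·441·578·323 ≡ 405 (mod 599)
R · y^e mod p:
Squares mod 599: 323^1≡323, 323^2≡103, 323^4≡426, 323^8≡578, 323^16≡441, 323^32≡405, 323^64≡498
68 = 64 + 4, so 323^68 ≡ 498·426 ≡ 102 (mod 599)
233·102 = 23766 ≡ 405 (mod 599)
405 ≡ 405 (mod 599); signature holds.

yes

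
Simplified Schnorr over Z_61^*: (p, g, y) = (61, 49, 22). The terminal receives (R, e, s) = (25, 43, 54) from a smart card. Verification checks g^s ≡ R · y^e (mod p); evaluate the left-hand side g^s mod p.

9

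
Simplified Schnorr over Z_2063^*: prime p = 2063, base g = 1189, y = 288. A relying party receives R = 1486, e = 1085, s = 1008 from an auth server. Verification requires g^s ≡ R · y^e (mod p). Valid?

g^s mod p:
Squares mod 2063: 1189^1≡1189, 1189^2≡566, 1189^4≡591, 1189^8≡634, 1189^16≡1734, 1189^32≡965, 1189^64≡812, 1189^128≡1247, 1189^256≡1570, 1189^512≡1678
1008 = 512 + 256 + 128 + 64 + 32 + 16, so 1189^1008 ≡ 1678·1570·1247·812·965·1734 ≡ 1393 (mod 2063)
R · y^e mod p:
Squares mod 2063: 288^1≡288, 288^2≡424, 288^4≡295, 288^8≡379, 288^16≡1294, 288^32≡1343, 288^64≡587, 288^128≡48, 288^256≡241, 288^512≡317, 288^1024≡1465
1085 = 1024 + 32 + 16 + 8 + 4 + 1, so 288^1085 ≡ 1465·1343·1294·379·295·288 ≡ 1237 (mod 2063)
1486·1237 = 1838182 ≡ 49 (mod 2063)
1393 ≠ 49; the check fails.

no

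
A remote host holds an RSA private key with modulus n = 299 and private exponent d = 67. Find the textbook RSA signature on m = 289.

289

m^2 ≡ 289^2 = 83521 ≡ 100
m^4 ≡ 100^2 = 10000 ≡ 133
m^8 ≡ 133^2 = 17689 ≡ 48
m^16 ≡ 48^2 = 2304 ≡ 211
m^32 ≡ 211^2 = 44521 ≡ 269
m^64 ≡ 269^2 = 72361 ≡ 3
67 = 64 + 2 + 1, so m^67 ≡ 3·100·289 ≡ 289 (mod 299)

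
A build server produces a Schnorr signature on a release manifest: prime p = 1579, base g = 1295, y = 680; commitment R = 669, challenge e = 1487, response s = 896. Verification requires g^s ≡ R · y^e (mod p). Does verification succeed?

fails

g^s mod p:
1295^896 mod 1579 = 651
R · y^e mod p:
680^1487 mod 1579 = 63
669·63 = 42147 ≡ 1093 (mod 1579)
651 ≠ 1093; the check fails.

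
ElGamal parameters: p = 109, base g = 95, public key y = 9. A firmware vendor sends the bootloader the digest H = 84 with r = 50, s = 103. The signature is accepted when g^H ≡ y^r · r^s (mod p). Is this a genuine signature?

Left side g^H mod p:
95^84 mod 109 = 27
Right side y^r · r^s mod p:
9^50 mod 109 = 26
50^103 mod 109 = 65
26·65 = 1690 ≡ 55 (mod 109)
27 ≠ 55, so verification fails.

forged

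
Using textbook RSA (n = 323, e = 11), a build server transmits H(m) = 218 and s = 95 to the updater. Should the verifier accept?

Squares mod 323: s^1≡95, s^2≡304, s^4≡38, s^8≡152
11 = 8 + 2 + 1, so s^11 ≡ 152·304·95 ≡ 190 (mod 323)
The recovered value 190 does not match the digest 218.

reject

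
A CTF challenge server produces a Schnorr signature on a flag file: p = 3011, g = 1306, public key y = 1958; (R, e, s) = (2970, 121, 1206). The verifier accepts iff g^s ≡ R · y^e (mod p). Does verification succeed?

fails

g^s mod p:
Squares mod 3011: 1306^1≡1306, 1306^2≡1410, 1306^4≡840, 1306^8≡1026, 1306^16≡1837, 1306^32≡2249, 1306^64≡2532, 1306^128≡605, 1306^256≡1694, 1306^512≡153, 1306^1024≡2332
1206 = 1024 + 128 + 32 + 16 + 4 + 2, so 1306^1206 ≡ 2332·605·2249·1837·840·1410 ≡ 1256 (mod 3011)
R · y^e mod p:
Squares mod 3011: 1958^1≡1958, 1958^2≡761, 1958^4≡1009, 1958^8≡363, 1958^16≡2296, 1958^32≡2366, 1958^64≡507
121 = 64 + 32 + 16 + 8 + 1, so 1958^121 ≡ 507·2366·2296·363·1958 ≡ 1173 (mod 3011)
2970·1173 = 3483810 ≡ 83 (mod 3011)
1256 ≠ 83; the check fails.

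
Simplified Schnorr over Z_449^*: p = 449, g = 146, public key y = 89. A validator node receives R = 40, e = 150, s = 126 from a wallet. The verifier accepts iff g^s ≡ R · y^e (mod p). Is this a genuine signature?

g^s mod p:
146^2 = 21316 ≡ 213
146^4 ≡ 213^2 = 45369 ≡ 20
146^8 ≡ 20^2 = 400
146^16 ≡ 400^2 = 160000 ≡ 156
146^32 ≡ 156^2 = 24336 ≡ 90
146^64 ≡ 90^2 = 8100 ≡ 18
126 = 64 + 32 + 16 + 8 + 4 + 2, so 146^126 ≡ 18·90·156·400·20·213 ≡ 128 (mod 449)
R · y^e mod p:
89^2 = 7921 ≡ 288
89^4 ≡ 288^2 = 82944 ≡ 328
89^8 ≡ 328^2 = 107584 ≡ 273
89^16 ≡ 273^2 = 74529 ≡ 444
89^32 ≡ 444^2 = 197136 ≡ 25
89^64 ≡ 25^2 = 625 ≡ 176
89^128 ≡ 176^2 = 30976 ≡ 444
150 = 128 + 16 + 4 + 2, so 89^150 ≡ 444·444·328·288 ≡ 309 (mod 449)
40·309 = 12360 ≡ 237 (mod 449)
128 ≠ 237; the check fails.

forged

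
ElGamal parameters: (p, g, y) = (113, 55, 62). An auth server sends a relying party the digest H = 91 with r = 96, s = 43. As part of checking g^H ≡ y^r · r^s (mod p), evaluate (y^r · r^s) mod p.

73

Squares mod 113: 62^1≡62, 62^2≡2, 62^4≡4, 62^8≡16, 62^16≡30, 62^32≡109, 62^64≡16
96 = 64 + 32, so 62^96 ≡ 16·109 ≡ 49 (mod 113)
Squares mod 113: 96^1≡96, 96^2≡63, 96^4≡14, 96^8≡83, 96^16≡109, 96^32≡16
43 = 32 + 8 + 2 + 1, so 96^43 ≡ 16·83·63·96 ≡ 43 (mod 113)
y^r · r^s ≡ 49·43 = 2107 ≡ 73 (mod 113)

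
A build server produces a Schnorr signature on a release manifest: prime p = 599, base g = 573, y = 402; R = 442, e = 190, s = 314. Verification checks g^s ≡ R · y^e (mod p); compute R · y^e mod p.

413

402^2 = 161604 ≡ 473
402^4 ≡ 473^2 = 223729 ≡ 302
402^8 ≡ 302^2 = 91204 ≡ 156
402^16 ≡ 156^2 = 24336 ≡ 376
402^32 ≡ 376^2 = 141376 ≡ 12
402^64 ≡ 12^2 = 144
402^128 ≡ 144^2 = 20736 ≡ 370
190 = 128 + 32 + 16 + 8 + 4 + 2, so 402^190 ≡ 370·12·376·156·302·473 ≡ 5 (mod 599)
R · y^e ≡ 442·5 = 2210 ≡ 413 (mod 599)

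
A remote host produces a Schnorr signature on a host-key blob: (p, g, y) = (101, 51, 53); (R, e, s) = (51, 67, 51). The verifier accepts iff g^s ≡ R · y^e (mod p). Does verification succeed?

g^s mod p:
Squares mod 101: 51^1≡51, 51^2≡76, 51^4≡19, 51^8≡58, 51^16≡31, 51^32≡52
51 = 32 + 16 + 2 + 1, so 51^51 ≡ 52·31·76·51 ≡ 50 (mod 101)
R · y^e mod p:
Squares mod 101: 53^1≡53, 53^2≡82, 53^4≡58, 53^8≡31, 53^16≡52, 53^32≡78, 53^64≡24
67 = 64 + 2 + 1, so 53^67 ≡ 24·82·53 ≡ 72 (mod 101)
51·72 = 3672 ≡ 36 (mod 101)
50 ≠ 36; the check fails.

fails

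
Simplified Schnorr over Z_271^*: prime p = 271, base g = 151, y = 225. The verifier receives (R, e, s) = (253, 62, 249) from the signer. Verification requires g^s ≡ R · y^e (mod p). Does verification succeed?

g^s mod p:
Squares mod 271: 151^1≡151, 151^2≡37, 151^4≡14, 151^8≡196, 151^16≡205, 151^32≡20, 151^64≡129, 151^128≡110
249 = 128 + 64 + 32 + 16 + 8 + 1, so 151^249 ≡ 110·129·20·205·196·151 ≡ 119 (mod 271)
R · y^e mod p:
Squares mod 271: 225^1≡225, 225^2≡219, 225^4≡265, 225^8≡36, 225^16≡212, 225^32≡229
62 = 32 + 16 + 8 + 4 + 2, so 225^62 ≡ 229·212·36·265·219 ≡ 112 (mod 271)
253·112 = 28336 ≡ 152 (mod 271)
119 ≠ 152; the check fails.

fails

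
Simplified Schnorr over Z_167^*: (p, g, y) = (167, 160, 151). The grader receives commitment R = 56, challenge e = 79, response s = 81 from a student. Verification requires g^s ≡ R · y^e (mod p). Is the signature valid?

valid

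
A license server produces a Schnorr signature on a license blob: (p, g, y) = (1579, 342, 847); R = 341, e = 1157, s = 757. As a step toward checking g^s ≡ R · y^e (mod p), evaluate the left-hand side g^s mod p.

Squares mod 1579: 342^1≡342, 342^2≡118, 342^4≡1292, 342^8≡261, 342^16≡224, 342^32≡1227, 342^64≡742, 342^128≡1072, 342^256≡1251, 342^512≡212
757 = 512 + 128 + 64 + 32 + 16 + 4 + 1, so 342^757 ≡ 212·1072·742·1227·224·1292·342 ≡ 1422 (mod 1579)

1422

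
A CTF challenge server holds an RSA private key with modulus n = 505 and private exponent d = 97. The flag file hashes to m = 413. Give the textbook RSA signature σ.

Squares mod 505: m^1≡413, m^2≡384, m^4≡501, m^8≡16, m^16≡256, m^32≡391, m^64≡371
97 = 64 + 32 + 1, so m^97 ≡ 371·391·413 ≡ 23 (mod 505)

23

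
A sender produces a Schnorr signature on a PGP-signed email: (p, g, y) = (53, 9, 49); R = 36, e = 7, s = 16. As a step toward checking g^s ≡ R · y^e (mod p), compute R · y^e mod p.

13

Squares mod 53: 49^1≡49, 49^2≡16, 49^4≡44
7 = 4 + 2 + 1, so 49^7 ≡ 44·16·49 ≡ 46 (mod 53)
R · y^e ≡ 36·46 = 1656 ≡ 13 (mod 53)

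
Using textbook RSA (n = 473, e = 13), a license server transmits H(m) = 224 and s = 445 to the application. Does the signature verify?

s^13 mod 473 = 224
224 = H(m), so the signature checks out.

verifies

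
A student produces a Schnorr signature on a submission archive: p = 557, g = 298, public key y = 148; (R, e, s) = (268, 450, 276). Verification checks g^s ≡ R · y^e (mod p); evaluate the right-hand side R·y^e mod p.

104

148^2 = 21904 ≡ 181
148^4 ≡ 181^2 = 32761 ≡ 455
148^8 ≡ 455^2 = 207025 ≡ 378
148^16 ≡ 378^2 = 142884 ≡ 292
148^32 ≡ 292^2 = 85264 ≡ 43
148^64 ≡ 43^2 = 1849 ≡ 178
148^128 ≡ 178^2 = 31684 ≡ 492
148^256 ≡ 492^2 = 242064 ≡ 326
450 = 256 + 128 + 64 + 2, so 148^450 ≡ 326·492·178·181 ≡ 441 (mod 557)
R · y^e ≡ 268·441 = 118188 ≡ 104 (mod 557)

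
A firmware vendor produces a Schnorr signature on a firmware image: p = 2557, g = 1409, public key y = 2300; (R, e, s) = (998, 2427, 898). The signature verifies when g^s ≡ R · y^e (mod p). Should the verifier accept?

g^s mod p:
1409^898 mod 2557 = 1077
R · y^e mod p:
2300^2427 mod 2557 = 2496
998·2496 = 2491008 ≡ 490 (mod 2557)
1077 ≠ 490; the check fails.

reject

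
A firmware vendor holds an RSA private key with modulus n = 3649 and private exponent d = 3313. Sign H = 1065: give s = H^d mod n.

778

Squares mod 3649: H^1≡1065, H^2≡3035, H^4≡1149, H^8≡2912, H^16≡3117, H^32≡2051, H^64≡2953, H^128≡2748, H^256≡1723, H^512≡2092, H^1024≡1313, H^2048≡1641
3313 = 2048 + 1024 + 128 + 64 + 32 + 16 + 1, so H^3313 ≡ 1641·1313·2748·2953·2051·3117·1065 ≡ 778 (mod 3649)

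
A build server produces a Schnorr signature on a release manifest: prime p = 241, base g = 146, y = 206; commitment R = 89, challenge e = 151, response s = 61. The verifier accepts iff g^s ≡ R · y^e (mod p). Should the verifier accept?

reject

g^s mod p:
146^2 = 21316 ≡ 108
146^4 ≡ 108^2 = 11664 ≡ 96
146^8 ≡ 96^2 = 9216 ≡ 58
146^16 ≡ 58^2 = 3364 ≡ 231
146^32 ≡ 231^2 = 53361 ≡ 100
61 = 32 + 16 + 8 + 4 + 1, so 146^61 ≡ 100·231·58·96·146 ≡ 186 (mod 241)
R · y^e mod p:
206^2 = 42436 ≡ 20
206^4 ≡ 20^2 = 400 ≡ 159
206^8 ≡ 159^2 = 25281 ≡ 217
206^16 ≡ 217^2 = 47089 ≡ 94
206^32 ≡ 94^2 = 8836 ≡ 160
206^64 ≡ 160^2 = 25600 ≡ 54
206^128 ≡ 54^2 = 2916 ≡ 24
151 = 128 + 16 + 4 + 2 + 1, so 206^151 ≡ 24·94·159·20·206 ≡ 39 (mod 241)
89·39 = 3471 ≡ 97 (mod 241)
186 ≠ 97; the check fails.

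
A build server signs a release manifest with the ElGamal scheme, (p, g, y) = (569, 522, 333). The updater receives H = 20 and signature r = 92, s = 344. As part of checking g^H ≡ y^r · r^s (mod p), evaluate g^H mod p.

170

522^2 = 272484 ≡ 502
522^4 ≡ 502^2 = 252004 ≡ 506
522^8 ≡ 506^2 = 256036 ≡ 555
522^16 ≡ 555^2 = 308025 ≡ 196
20 = 16 + 4, so 522^20 ≡ 196·506 ≡ 170 (mod 569)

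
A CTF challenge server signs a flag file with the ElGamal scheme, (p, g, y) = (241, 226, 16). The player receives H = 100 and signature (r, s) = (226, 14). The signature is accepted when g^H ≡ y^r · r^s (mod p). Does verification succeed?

Left side g^H mod p:
226^2 = 51076 ≡ 225
226^4 ≡ 225^2 = 50625 ≡ 15
226^8 ≡ 15^2 = 225
226^16 ≡ 225^2 = 50625 ≡ 15
226^32 ≡ 15^2 = 225
226^64 ≡ 225^2 = 50625 ≡ 15
100 = 64 + 32 + 4, so 226^100 ≡ 15·225·15 ≡ 15 (mod 241)
Right side y^r · r^s mod p:
16^2 = 256 ≡ 15
16^4 ≡ 15^2 = 225
16^8 ≡ 225^2 = 50625 ≡ 15
16^16 ≡ 15^2 = 225
16^32 ≡ 225^2 = 50625 ≡ 15
16^64 ≡ 15^2 = 225
16^128 ≡ 225^2 = 50625 ≡ 15
226 = 128 + 64 + 32 + 2, so 16^226 ≡ 15·225·15·15 ≡ 225 (mod 241)
226^2 = 51076 ≡ 225
226^4 ≡ 225^2 = 50625 ≡ 15
226^8 ≡ 15^2 = 225
14 = 8 + 4 + 2, so 226^14 ≡ 225·15·225 ≡ 225 (mod 241)
225·225 = 50625 ≡ 15 (mod 241)
15 ≡ 15 (mod 241), so the signature is genuine.

passes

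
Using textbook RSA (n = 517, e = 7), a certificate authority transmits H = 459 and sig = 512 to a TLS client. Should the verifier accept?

accept

sig^2 ≡ 512^2 = 262144 ≡ 25
sig^4 ≡ 25^2 = 625 ≡ 108
7 = 4 + 2 + 1, so sig^7 ≡ 108·25·512 ≡ 459 (mod 517)
Since 459 equals the digest 459, verification succeeds.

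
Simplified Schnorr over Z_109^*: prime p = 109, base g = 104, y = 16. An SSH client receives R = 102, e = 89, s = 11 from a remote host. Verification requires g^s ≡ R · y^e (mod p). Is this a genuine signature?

g^s mod p:
104^2 = 10816 ≡ 25
104^4 ≡ 25^2 = 625 ≡ 80
104^8 ≡ 80^2 = 6400 ≡ 78
11 = 8 + 2 + 1, so 104^11 ≡ 78·25·104 ≡ 60 (mod 109)
R · y^e mod p:
16^2 = 256 ≡ 38
16^4 ≡ 38^2 = 1444 ≡ 27
16^8 ≡ 27^2 = 729 ≡ 75
16^16 ≡ 75^2 = 5625 ≡ 66
16^32 ≡ 66^2 = 4356 ≡ 105
16^64 ≡ 105^2 = 11025 ≡ 16
89 = 64 + 16 + 8 + 1, so 16^89 ≡ 16·66·75·16 ≡ 75 (mod 109)
102·75 = 7650 ≡ 20 (mod 109)
60 ≠ 20; the check fails.

forged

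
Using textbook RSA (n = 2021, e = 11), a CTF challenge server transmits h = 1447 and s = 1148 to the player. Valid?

Squares mod 2021: s^1≡1148, s^2≡212, s^4≡482, s^8≡1930
11 = 8 + 2 + 1, so s^11 ≡ 1930·212·1148 ≡ 923 (mod 2021)
923 ≠ 1447, so verification fails.

no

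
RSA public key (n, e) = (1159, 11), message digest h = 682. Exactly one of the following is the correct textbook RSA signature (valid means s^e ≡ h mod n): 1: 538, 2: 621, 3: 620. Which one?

1

Candidate 1: Squares mod 1159: 538^1≡538, 538^2≡853, 538^4≡916, 538^8≡1099; 11 = 8 + 2 + 1, so 538^11 ≡ 1099·853·538 ≡ 682 (mod 1159)
  → matches h = 682
Candidate 2: Squares mod 1159: 621^1≡621, 621^2≡853, 621^4≡916, 621^8≡1099; 11 = 8 + 2 + 1, so 621^11 ≡ 1099·853·621 ≡ 477 (mod 1159)
Candidate 3: Squares mod 1159: 620^1≡620, 620^2≡771, 620^4≡1033, 620^8≡809; 11 = 8 + 2 + 1, so 620^11 ≡ 809·771·620 ≡ 445 (mod 1159)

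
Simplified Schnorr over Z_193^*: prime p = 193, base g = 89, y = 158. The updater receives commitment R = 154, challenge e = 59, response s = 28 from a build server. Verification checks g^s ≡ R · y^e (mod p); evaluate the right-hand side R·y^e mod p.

Squares mod 193: 158^1≡158, 158^2≡67, 158^4≡50, 158^8≡184, 158^16≡81, 158^32≡192
59 = 32 + 16 + 8 + 2 + 1, so 158^59 ≡ 192·81·184·67·158 ≡ 89 (mod 193)
R · y^e ≡ 154·89 = 13706 ≡ 3 (mod 193)

3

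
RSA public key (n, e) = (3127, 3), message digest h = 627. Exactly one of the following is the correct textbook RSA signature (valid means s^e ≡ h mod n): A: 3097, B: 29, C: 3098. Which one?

Candidate A: Squares mod 3127: 3097^1≡3097, 3097^2≡900; 3 = 2 + 1, so 3097^3 ≡ 900·3097 ≡ 1143 (mod 3127)
Candidate B: Squares mod 3127: 29^1≡29, 29^2≡841; 3 = 2 + 1, so 29^3 ≡ 841·29 ≡ 2500 (mod 3127)
Candidate C: Squares mod 3127: 3098^1≡3098, 3098^2≡841; 3 = 2 + 1, so 3098^3 ≡ 841·3098 ≡ 627 (mod 3127)
  → matches h = 627

C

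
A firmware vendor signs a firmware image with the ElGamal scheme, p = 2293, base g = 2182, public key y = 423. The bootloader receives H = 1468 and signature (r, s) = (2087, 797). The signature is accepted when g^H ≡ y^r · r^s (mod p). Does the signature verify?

Left side g^H mod p:
2182^2 = 4761124 ≡ 856
2182^4 ≡ 856^2 = 732736 ≡ 1269
2182^8 ≡ 1269^2 = 1610361 ≡ 675
2182^16 ≡ 675^2 = 455625 ≡ 1611
2182^32 ≡ 1611^2 = 2595321 ≡ 1938
2182^64 ≡ 1938^2 = 3755844 ≡ 2203
2182^128 ≡ 2203^2 = 4853209 ≡ 1221
2182^256 ≡ 1221^2 = 1490841 ≡ 391
2182^512 ≡ 391^2 = 152881 ≡ 1543
2182^1024 ≡ 1543^2 = 2380849 ≡ 715
1468 = 1024 + 256 + 128 + 32 + 16 + 8 + 4, so 2182^1468 ≡ 715·391·1221·1938·1611·675·1269 ≡ 501 (mod 2293)
Right side y^r · r^s mod p:
423^2 = 178929 ≡ 75
423^4 ≡ 75^2 = 5625 ≡ 1039
423^8 ≡ 1039^2 = 1079521 ≡ 1811
423^16 ≡ 1811^2 = 3279721 ≡ 731
423^32 ≡ 731^2 = 534361 ≡ 92
423^64 ≡ 92^2 = 8464 ≡ 1585
423^128 ≡ 1585^2 = 2512225 ≡ 1390
423^256 ≡ 1390^2 = 1932100 ≡ 1394
423^512 ≡ 1394^2 = 1943236 ≡ 1065
423^1024 ≡ 1065^2 = 1134225 ≡ 1483
423^2048 ≡ 1483^2 = 2199289 ≡ 302
2087 = 2048 + 32 + 4 + 2 + 1, so 423^2087 ≡ 302·92·1039·75·423 ≡ 1722 (mod 2293)
2087^2 = 4355569 ≡ 1162
2087^4 ≡ 1162^2 = 1350244 ≡ 1960
2087^8 ≡ 1960^2 = 3841600 ≡ 825
2087^16 ≡ 825^2 = 680625 ≡ 1897
2087^32 ≡ 1897^2 = 3598609 ≡ 892
2087^64 ≡ 892^2 = 795664 ≡ 2286
2087^128 ≡ 2286^2 = 5225796 ≡ 49
2087^256 ≡ 49^2 = 2401 ≡ 108
2087^512 ≡ 108^2 = 11664 ≡ 199
797 = 512 + 256 + 16 + 8 + 4 + 1, so 2087^797 ≡ 199·108·1897·825·1960·2087 ≡ 987 (mod 2293)
1722·987 = 1699614 ≡ 501 (mod 2293)
501 ≡ 501 (mod 2293), so the signature is genuine.

verifies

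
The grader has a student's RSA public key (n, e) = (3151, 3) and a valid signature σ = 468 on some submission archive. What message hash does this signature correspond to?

1202

σ^2 ≡ 468^2 = 219024 ≡ 1605
3 = 2 + 1, so σ^3 ≡ 1605·468 ≡ 1202 (mod 3151)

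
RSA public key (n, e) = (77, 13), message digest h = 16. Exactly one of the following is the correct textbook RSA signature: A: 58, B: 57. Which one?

A

Candidate A: 58^2 = 3364 ≡ 53; 58^4 ≡ 53^2 = 2809 ≡ 37; 58^8 ≡ 37^2 = 1369 ≡ 60; 13 = 8 + 4 + 1, so 58^13 ≡ 60·37·58 ≡ 16 (mod 77)
  → matches h = 16
Candidate B: 57^2 = 3249 ≡ 15; 57^4 ≡ 15^2 = 225 ≡ 71; 57^8 ≡ 71^2 = 5041 ≡ 36; 13 = 8 + 4 + 1, so 57^13 ≡ 36·71·57 ≡ 8 (mod 77)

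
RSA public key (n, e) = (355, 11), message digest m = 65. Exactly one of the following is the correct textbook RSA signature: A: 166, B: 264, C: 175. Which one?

Candidate A: Squares mod 355: 166^1≡166, 166^2≡221, 166^4≡206, 166^8≡191; 11 = 8 + 2 + 1, so 166^11 ≡ 191·221·166 ≡ 36 (mod 355)
Candidate B: Squares mod 355: 264^1≡264, 264^2≡116, 264^4≡321, 264^8≡91; 11 = 8 + 2 + 1, so 264^11 ≡ 91·116·264 ≡ 34 (mod 355)
Candidate C: Squares mod 355: 175^1≡175, 175^2≡95, 175^4≡150, 175^8≡135; 11 = 8 + 2 + 1, so 175^11 ≡ 135·95·175 ≡ 65 (mod 355)
  → matches m = 65

C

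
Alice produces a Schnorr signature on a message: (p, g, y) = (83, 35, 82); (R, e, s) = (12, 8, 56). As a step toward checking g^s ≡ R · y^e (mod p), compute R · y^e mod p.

12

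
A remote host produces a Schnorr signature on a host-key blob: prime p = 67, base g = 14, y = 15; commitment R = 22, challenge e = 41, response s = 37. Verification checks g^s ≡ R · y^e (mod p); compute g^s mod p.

14^2 = 196 ≡ 62
14^4 ≡ 62^2 = 3844 ≡ 25
14^8 ≡ 25^2 = 625 ≡ 22
14^16 ≡ 22^2 = 484 ≡ 15
14^32 ≡ 15^2 = 225 ≡ 24
37 = 32 + 4 + 1, so 14^37 ≡ 24·25·14 ≡ 25 (mod 67)

25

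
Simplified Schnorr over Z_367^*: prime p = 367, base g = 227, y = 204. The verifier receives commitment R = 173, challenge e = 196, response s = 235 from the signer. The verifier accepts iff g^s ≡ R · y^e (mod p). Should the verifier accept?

accept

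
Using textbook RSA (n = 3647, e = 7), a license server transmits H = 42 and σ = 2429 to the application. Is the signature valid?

valid

σ^7 mod 3647 = 42
Since 42 equals the digest 42, verification succeeds.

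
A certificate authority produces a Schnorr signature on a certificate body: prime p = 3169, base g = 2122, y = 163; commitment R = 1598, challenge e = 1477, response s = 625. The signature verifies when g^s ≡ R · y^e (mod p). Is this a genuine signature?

g^s mod p:
Squares mod 3169: 2122^1≡2122, 2122^2≡2904, 2122^4≡507, 2122^8≡360, 2122^16≡2840, 2122^32≡495, 2122^64≡1012, 2122^128≡557, 2122^256≡2856, 2122^512≡2899
625 = 512 + 64 + 32 + 16 + 1, so 2122^625 ≡ 2899·1012·495·2840·2122 ≡ 86 (mod 3169)
R · y^e mod p:
Squares mod 3169: 163^1≡163, 163^2≡1217, 163^4≡1166, 163^8≡55, 163^16≡3025, 163^32≡1722, 163^64≡2269, 163^128≡1905, 163^256≡520, 163^512≡1035, 163^1024≡103
1477 = 1024 + 256 + 128 + 64 + 4 + 1, so 163^1477 ≡ 103·520·1905·2269·1166·163 ≡ 3058 (mod 3169)
1598·3058 = 4886684 ≡ 86 (mod 3169)
86 ≡ 86 (mod 3169); signature holds.

genuine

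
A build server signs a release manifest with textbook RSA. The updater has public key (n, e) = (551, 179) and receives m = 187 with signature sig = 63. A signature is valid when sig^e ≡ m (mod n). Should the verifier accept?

Squares mod 551: sig^1≡63, sig^2≡112, sig^4≡422, sig^8≡111, sig^16≡199, sig^32≡480, sig^64≡82, sig^128≡112
179 = 128 + 32 + 16 + 2 + 1, so sig^179 ≡ 112·480·199·112·63 ≡ 187 (mod 551)
Since 187 equals the digest 187, verification succeeds.

accept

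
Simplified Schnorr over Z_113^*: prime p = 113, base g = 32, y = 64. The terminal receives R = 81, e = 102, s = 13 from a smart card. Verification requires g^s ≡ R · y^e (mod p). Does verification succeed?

g^s mod p:
32^13 mod 113 = 60
R · y^e mod p:
64^102 mod 113 = 106
81·106 = 8586 ≡ 111 (mod 113)
60 ≠ 111; the check fails.

fails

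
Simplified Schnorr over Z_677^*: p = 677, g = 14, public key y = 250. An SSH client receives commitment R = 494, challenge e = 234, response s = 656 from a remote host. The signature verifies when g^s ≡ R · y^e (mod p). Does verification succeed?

passes

g^s mod p:
14^2 = 196
14^4 ≡ 196^2 = 38416 ≡ 504
14^8 ≡ 504^2 = 254016 ≡ 141
14^16 ≡ 141^2 = 19881 ≡ 248
14^32 ≡ 248^2 = 61504 ≡ 574
14^64 ≡ 574^2 = 329476 ≡ 454
14^128 ≡ 454^2 = 206116 ≡ 308
14^256 ≡ 308^2 = 94864 ≡ 84
14^512 ≡ 84^2 = 7056 ≡ 286
656 = 512 + 128 + 16, so 14^656 ≡ 286·308·248 ≡ 388 (mod 677)
R · y^e mod p:
250^2 = 62500 ≡ 216
250^4 ≡ 216^2 = 46656 ≡ 620
250^8 ≡ 620^2 = 384400 ≡ 541
250^16 ≡ 541^2 = 292681 ≡ 217
250^32 ≡ 217^2 = 47089 ≡ 376
250^64 ≡ 376^2 = 141376 ≡ 560
250^128 ≡ 560^2 = 313600 ≡ 149
234 = 128 + 64 + 32 + 8 + 2, so 250^234 ≡ 149·560·376·541·216 ≡ 538 (mod 677)
494·538 = 265772 ≡ 388 (mod 677)
388 ≡ 388 (mod 677); signature holds.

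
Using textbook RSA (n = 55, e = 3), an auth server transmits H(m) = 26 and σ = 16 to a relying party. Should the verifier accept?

σ^2 ≡ 16^2 = 256 ≡ 36
3 = 2 + 1, so σ^3 ≡ 36·16 ≡ 26 (mod 55)
26 = H(m), so the signature checks out.

accept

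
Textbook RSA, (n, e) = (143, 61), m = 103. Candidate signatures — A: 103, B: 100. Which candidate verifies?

A

Candidate A: 103^2 = 10609 ≡ 27; 103^4 ≡ 27^2 = 729 ≡ 14; 103^8 ≡ 14^2 = 196 ≡ 53; 103^16 ≡ 53^2 = 2809 ≡ 92; 103^32 ≡ 92^2 = 8464 ≡ 27; 61 = 32 + 16 + 8 + 4 + 1, so 103^61 ≡ 27·92·53·14·103 ≡ 103 (mod 143)
  → matches m = 103
Candidate B: 100^2 = 10000 ≡ 133; 100^4 ≡ 133^2 = 17689 ≡ 100; 100^8 ≡ 100^2 = 10000 ≡ 133; 100^16 ≡ 133^2 = 17689 ≡ 100; 100^32 ≡ 100^2 = 10000 ≡ 133; 61 = 32 + 16 + 8 + 4 + 1, so 100^61 ≡ 133·100·133·100·100 ≡ 100 (mod 143)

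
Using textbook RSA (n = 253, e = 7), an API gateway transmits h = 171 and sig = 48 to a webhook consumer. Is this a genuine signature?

forged

Squares mod 253: sig^1≡48, sig^2≡27, sig^4≡223
7 = 4 + 2 + 1, so sig^7 ≡ 223·27·48 ≡ 82 (mod 253)
82 ≠ 171, so verification fails.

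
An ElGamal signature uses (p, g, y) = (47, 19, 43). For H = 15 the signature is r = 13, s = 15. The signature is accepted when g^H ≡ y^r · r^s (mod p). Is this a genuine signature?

forged

Left side g^H mod p:
19^2 = 361 ≡ 32
19^4 ≡ 32^2 = 1024 ≡ 37
19^8 ≡ 37^2 = 1369 ≡ 6
15 = 8 + 4 + 2 + 1, so 19^15 ≡ 6·37·32·19 ≡ 39 (mod 47)
Right side y^r · r^s mod p:
43^2 = 1849 ≡ 16
43^4 ≡ 16^2 = 256 ≡ 21
43^8 ≡ 21^2 = 441 ≡ 18
13 = 8 + 4 + 1, so 43^13 ≡ 18·21·43 ≡ 39 (mod 47)
13^2 = 169 ≡ 28
13^4 ≡ 28^2 = 784 ≡ 32
13^8 ≡ 32^2 = 1024 ≡ 37
15 = 8 + 4 + 2 + 1, so 13^15 ≡ 37·32·28·13 ≡ 33 (mod 47)
39·33 = 1287 ≡ 18 (mod 47)
39 ≠ 18, so verification fails.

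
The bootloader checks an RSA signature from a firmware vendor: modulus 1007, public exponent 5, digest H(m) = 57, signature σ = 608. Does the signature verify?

σ^2 ≡ 608^2 = 369664 ≡ 95
σ^4 ≡ 95^2 = 9025 ≡ 969
5 = 4 + 1, so σ^5 ≡ 969·608 ≡ 57 (mod 1007)
57 = H(m), so the signature checks out.

verifies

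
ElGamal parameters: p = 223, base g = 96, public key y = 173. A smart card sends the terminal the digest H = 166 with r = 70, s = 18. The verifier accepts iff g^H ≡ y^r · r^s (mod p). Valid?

Left side g^H mod p:
96^2 = 9216 ≡ 73
96^4 ≡ 73^2 = 5329 ≡ 200
96^8 ≡ 200^2 = 40000 ≡ 83
96^16 ≡ 83^2 = 6889 ≡ 199
96^32 ≡ 199^2 = 39601 ≡ 130
96^64 ≡ 130^2 = 16900 ≡ 175
96^128 ≡ 175^2 = 30625 ≡ 74
166 = 128 + 32 + 4 + 2, so 96^166 ≡ 74·130·200·73 ≡ 133 (mod 223)
Right side y^r · r^s mod p:
173^2 = 29929 ≡ 47
173^4 ≡ 47^2 = 2209 ≡ 202
173^8 ≡ 202^2 = 40804 ≡ 218
173^16 ≡ 218^2 = 47524 ≡ 25
173^32 ≡ 25^2 = 625 ≡ 179
173^64 ≡ 179^2 = 32041 ≡ 152
70 = 64 + 4 + 2, so 173^70 ≡ 152·202·47 ≡ 55 (mod 223)
70^2 = 4900 ≡ 217
70^4 ≡ 217^2 = 47089 ≡ 36
70^8 ≡ 36^2 = 1296 ≡ 181
70^16 ≡ 181^2 = 32761 ≡ 203
18 = 16 + 2, so 70^18 ≡ 203·217 ≡ 120 (mod 223)
55·120 = 6600 ≡ 133 (mod 223)
133 ≡ 133 (mod 223), so the signature is genuine.

yes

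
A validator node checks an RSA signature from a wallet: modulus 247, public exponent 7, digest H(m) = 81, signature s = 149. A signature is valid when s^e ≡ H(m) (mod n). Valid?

s^2 ≡ 149^2 = 22201 ≡ 218
s^4 ≡ 218^2 = 47524 ≡ 100
7 = 4 + 2 + 1, so s^7 ≡ 100·218·149 ≡ 150 (mod 247)
The recovered value 150 does not match the digest 81.

no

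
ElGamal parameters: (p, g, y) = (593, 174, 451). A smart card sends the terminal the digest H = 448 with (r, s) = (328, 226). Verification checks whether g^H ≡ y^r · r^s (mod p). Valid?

Left side g^H mod p:
174^448 mod 593 = 353
Right side y^r · r^s mod p:
451^328 mod 593 = 306
328^226 mod 593 = 458
306·458 = 140148 ≡ 200 (mod 593)
353 ≠ 200, so verification fails.

no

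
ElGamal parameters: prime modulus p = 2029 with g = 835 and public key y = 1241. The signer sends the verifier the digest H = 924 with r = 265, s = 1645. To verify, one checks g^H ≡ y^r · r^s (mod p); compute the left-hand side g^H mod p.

1483

835^2 = 697225 ≡ 1278
835^4 ≡ 1278^2 = 1633284 ≡ 1968
835^8 ≡ 1968^2 = 3873024 ≡ 1692
835^16 ≡ 1692^2 = 2862864 ≡ 1974
835^32 ≡ 1974^2 = 3896676 ≡ 996
835^64 ≡ 996^2 = 992016 ≡ 1864
835^128 ≡ 1864^2 = 3474496 ≡ 848
835^256 ≡ 848^2 = 719104 ≡ 838
835^512 ≡ 838^2 = 702244 ≡ 210
924 = 512 + 256 + 128 + 16 + 8 + 4, so 835^924 ≡ 210·838·848·1974·1692·1968 ≡ 1483 (mod 2029)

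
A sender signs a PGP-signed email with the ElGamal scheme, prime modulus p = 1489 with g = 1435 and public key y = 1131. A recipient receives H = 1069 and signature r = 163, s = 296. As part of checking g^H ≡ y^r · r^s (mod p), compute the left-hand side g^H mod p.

36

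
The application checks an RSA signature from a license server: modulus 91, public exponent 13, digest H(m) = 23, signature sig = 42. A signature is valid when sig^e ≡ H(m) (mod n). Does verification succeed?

fails

sig^2 ≡ 42^2 = 1764 ≡ 35
sig^4 ≡ 35^2 = 1225 ≡ 42
sig^8 ≡ 42^2 = 1764 ≡ 35
13 = 8 + 4 + 1, so sig^13 ≡ 35·42·42 ≡ 42 (mod 91)
The recovered value 42 does not match the digest 23.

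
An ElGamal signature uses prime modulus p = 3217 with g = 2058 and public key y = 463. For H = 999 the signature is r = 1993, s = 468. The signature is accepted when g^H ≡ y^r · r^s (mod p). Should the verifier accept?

reject

Left side g^H mod p:
2058^999 mod 3217 = 1165
Right side y^r · r^s mod p:
463^1993 mod 3217 = 2383
1993^468 mod 3217 = 3090
2383·3090 = 7363470 ≡ 2974 (mod 3217)
1165 ≠ 2974, so verification fails.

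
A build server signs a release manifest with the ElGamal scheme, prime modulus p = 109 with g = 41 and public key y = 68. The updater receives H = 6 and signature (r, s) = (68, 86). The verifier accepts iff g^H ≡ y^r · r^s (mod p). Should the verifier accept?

reject

Left side g^H mod p:
41^6 mod 109 = 108
Right side y^r · r^s mod p:
68^68 mod 109 = 63
68^86 mod 109 = 46
63·46 = 2898 ≡ 64 (mod 109)
108 ≠ 64, so verification fails.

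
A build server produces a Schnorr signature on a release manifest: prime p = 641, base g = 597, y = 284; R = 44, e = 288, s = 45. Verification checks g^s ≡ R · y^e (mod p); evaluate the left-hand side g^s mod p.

256

597^2 = 356409 ≡ 13
597^4 ≡ 13^2 = 169
597^8 ≡ 169^2 = 28561 ≡ 357
597^16 ≡ 357^2 = 127449 ≡ 531
597^32 ≡ 531^2 = 281961 ≡ 562
45 = 32 + 8 + 4 + 1, so 597^45 ≡ 562·357·169·597 ≡ 256 (mod 641)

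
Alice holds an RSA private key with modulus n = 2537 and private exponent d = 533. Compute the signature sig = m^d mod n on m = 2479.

m^2 ≡ 2479^2 = 6145441 ≡ 827
m^4 ≡ 827^2 = 683929 ≡ 1476
m^8 ≡ 1476^2 = 2178576 ≡ 1830
m^16 ≡ 1830^2 = 3348900 ≡ 60
m^32 ≡ 60^2 = 3600 ≡ 1063
m^64 ≡ 1063^2 = 1129969 ≡ 1004
m^128 ≡ 1004^2 = 1008016 ≡ 827
m^256 ≡ 827^2 = 683929 ≡ 1476
m^512 ≡ 1476^2 = 2178576 ≡ 1830
533 = 512 + 16 + 4 + 1, so m^533 ≡ 1830·60·1476·2479 ≡ 1653 (mod 2537)

1653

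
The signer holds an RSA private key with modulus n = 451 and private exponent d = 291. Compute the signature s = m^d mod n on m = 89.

Squares mod 451: m^1≡89, m^2≡254, m^4≡23, m^8≡78, m^16≡221, m^32≡133, m^64≡100, m^128≡78, m^256≡221
291 = 256 + 32 + 2 + 1, so m^291 ≡ 221·133·254·89 ≡ 309 (mod 451)

309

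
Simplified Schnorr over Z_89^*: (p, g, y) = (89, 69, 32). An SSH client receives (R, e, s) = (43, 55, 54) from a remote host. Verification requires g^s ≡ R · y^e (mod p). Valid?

g^s mod p:
69^2 = 4761 ≡ 44
69^4 ≡ 44^2 = 1936 ≡ 67
69^8 ≡ 67^2 = 4489 ≡ 39
69^16 ≡ 39^2 = 1521 ≡ 8
69^32 ≡ 8^2 = 64
54 = 32 + 16 + 4 + 2, so 69^54 ≡ 64·8·67·44 ≡ 25 (mod 89)
R · y^e mod p:
32^2 = 1024 ≡ 45
32^4 ≡ 45^2 = 2025 ≡ 67
32^8 ≡ 67^2 = 4489 ≡ 39
32^16 ≡ 39^2 = 1521 ≡ 8
32^32 ≡ 8^2 = 64
55 = 32 + 16 + 4 + 2 + 1, so 32^55 ≡ 64·8·67·45·32 ≡ 1 (mod 89)
43·1 = 43 ≡ 43 (mod 89)
25 ≠ 43; the check fails.

no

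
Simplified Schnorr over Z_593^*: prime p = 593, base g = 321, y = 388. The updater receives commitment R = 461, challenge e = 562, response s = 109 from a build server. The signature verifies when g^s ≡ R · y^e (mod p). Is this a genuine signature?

forged

g^s mod p:
321^2 = 103041 ≡ 452
321^4 ≡ 452^2 = 204304 ≡ 312
321^8 ≡ 312^2 = 97344 ≡ 92
321^16 ≡ 92^2 = 8464 ≡ 162
321^32 ≡ 162^2 = 26244 ≡ 152
321^64 ≡ 152^2 = 23104 ≡ 570
109 = 64 + 32 + 8 + 4 + 1, so 321^109 ≡ 570·152·92·312·321 ≡ 458 (mod 593)
R · y^e mod p:
388^2 = 150544 ≡ 515
388^4 ≡ 515^2 = 265225 ≡ 154
388^8 ≡ 154^2 = 23716 ≡ 589
388^16 ≡ 589^2 = 346921 ≡ 16
388^32 ≡ 16^2 = 256
388^64 ≡ 256^2 = 65536 ≡ 306
388^128 ≡ 306^2 = 93636 ≡ 535
388^256 ≡ 535^2 = 286225 ≡ 399
388^512 ≡ 399^2 = 159201 ≡ 277
562 = 512 + 32 + 16 + 2, so 388^562 ≡ 277·256·16·515 ≡ 551 (mod 593)
461·551 = 254011 ≡ 207 (mod 593)
458 ≠ 207; the check fails.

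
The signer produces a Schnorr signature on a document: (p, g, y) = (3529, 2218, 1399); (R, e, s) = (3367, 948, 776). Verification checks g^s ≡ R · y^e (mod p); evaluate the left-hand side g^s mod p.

3515

2218^2 = 4919524 ≡ 98
2218^4 ≡ 98^2 = 9604 ≡ 2546
2218^8 ≡ 2546^2 = 6482116 ≡ 2872
2218^16 ≡ 2872^2 = 8248384 ≡ 1111
2218^32 ≡ 1111^2 = 1234321 ≡ 2700
2218^64 ≡ 2700^2 = 7290000 ≡ 2615
2218^128 ≡ 2615^2 = 6838225 ≡ 2552
2218^256 ≡ 2552^2 = 6512704 ≡ 1699
2218^512 ≡ 1699^2 = 2886601 ≡ 3408
776 = 512 + 256 + 8, so 2218^776 ≡ 3408·1699·2872 ≡ 3515 (mod 3529)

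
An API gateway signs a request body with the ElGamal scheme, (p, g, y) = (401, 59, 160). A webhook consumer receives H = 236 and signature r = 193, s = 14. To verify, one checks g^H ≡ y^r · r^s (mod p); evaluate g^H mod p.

311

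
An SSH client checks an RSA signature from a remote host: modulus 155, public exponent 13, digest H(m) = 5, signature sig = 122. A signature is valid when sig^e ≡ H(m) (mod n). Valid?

no

sig^2 ≡ 122^2 = 14884 ≡ 4
sig^4 ≡ 4^2 = 16
sig^8 ≡ 16^2 = 256 ≡ 101
13 = 8 + 4 + 1, so sig^13 ≡ 101·16·122 ≡ 147 (mod 155)
sig^13 mod 155 = 147, but H(m) = 5.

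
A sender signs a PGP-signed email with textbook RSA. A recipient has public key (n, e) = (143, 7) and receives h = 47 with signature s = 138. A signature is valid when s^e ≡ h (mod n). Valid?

no

Squares mod 143: s^1≡138, s^2≡25, s^4≡53
7 = 4 + 2 + 1, so s^7 ≡ 53·25·138 ≡ 96 (mod 143)
96 ≠ 47, so verification fails.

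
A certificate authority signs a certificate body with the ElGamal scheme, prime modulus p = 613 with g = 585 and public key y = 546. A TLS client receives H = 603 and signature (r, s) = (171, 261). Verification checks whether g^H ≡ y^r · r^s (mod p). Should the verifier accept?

accept

Left side g^H mod p:
585^603 mod 613 = 387
Right side y^r · r^s mod p:
546^171 mod 613 = 546
171^261 mod 613 = 287
546·287 = 156702 ≡ 387 (mod 613)
387 ≡ 387 (mod 613), so the signature is genuine.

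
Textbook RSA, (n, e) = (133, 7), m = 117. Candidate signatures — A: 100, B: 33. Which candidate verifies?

B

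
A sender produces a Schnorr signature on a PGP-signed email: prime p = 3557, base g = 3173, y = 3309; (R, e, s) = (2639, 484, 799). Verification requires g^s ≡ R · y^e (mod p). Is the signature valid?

valid

g^s mod p:
Squares mod 3557: 3173^1≡3173, 3173^2≡1619, 3173^4≡3209, 3173^8≡166, 3173^16≡2657, 3173^32≡2561, 3173^64≡3170, 3173^128≡375, 3173^256≡1902, 3173^512≡135
799 = 512 + 256 + 16 + 8 + 4 + 2 + 1, so 3173^799 ≡ 135·1902·2657·166·3209·1619·3173 ≡ 2839 (mod 3557)
R · y^e mod p:
Squares mod 3557: 3309^1≡3309, 3309^2≡1035, 3309^4≡568, 3309^8≡2494, 3309^16≡2400, 3309^32≡1217, 3309^64≡1377, 3309^128≡248, 3309^256≡1035
484 = 256 + 128 + 64 + 32 + 4, so 3309^484 ≡ 1035·248·1377·1217·568 ≡ 458 (mod 3557)
2639·458 = 1208662 ≡ 2839 (mod 3557)
2839 ≡ 2839 (mod 3557); signature holds.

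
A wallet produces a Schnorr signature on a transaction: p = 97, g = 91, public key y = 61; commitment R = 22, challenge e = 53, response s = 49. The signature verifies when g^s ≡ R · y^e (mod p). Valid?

g^s mod p:
91^2 = 8281 ≡ 36
91^4 ≡ 36^2 = 1296 ≡ 35
91^8 ≡ 35^2 = 1225 ≡ 61
91^16 ≡ 61^2 = 3721 ≡ 35
91^32 ≡ 35^2 = 1225 ≡ 61
49 = 32 + 16 + 1, so 91^49 ≡ 61·35·91 ≡ 91 (mod 97)
R · y^e mod p:
61^2 = 3721 ≡ 35
61^4 ≡ 35^2 = 1225 ≡ 61
61^8 ≡ 61^2 = 3721 ≡ 35
61^16 ≡ 35^2 = 1225 ≡ 61
61^32 ≡ 61^2 = 3721 ≡ 35
53 = 32 + 16 + 4 + 1, so 61^53 ≡ 35·61·61·61 ≡ 35 (mod 97)
22·35 = 770 ≡ 91 (mod 97)
91 ≡ 91 (mod 97); signature holds.

yes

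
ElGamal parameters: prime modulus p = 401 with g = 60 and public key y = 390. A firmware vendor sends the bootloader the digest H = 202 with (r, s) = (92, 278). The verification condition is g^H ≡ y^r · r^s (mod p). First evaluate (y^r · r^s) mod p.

390^92 mod 401 = 396
92^278 mod 401 = 319
y^r · r^s ≡ 396·319 = 126324 ≡ 9 (mod 401)

9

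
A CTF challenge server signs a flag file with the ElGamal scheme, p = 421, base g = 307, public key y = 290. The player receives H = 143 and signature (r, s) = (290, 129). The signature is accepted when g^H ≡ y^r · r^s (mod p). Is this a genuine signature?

genuine

Left side g^H mod p:
Squares mod 421: 307^1≡307, 307^2≡366, 307^4≡78, 307^8≡190, 307^16≡315, 307^32≡290, 307^64≡321, 307^128≡317
143 = 128 + 8 + 4 + 2 + 1, so 307^143 ≡ 317·190·78·366·307 ≡ 376 (mod 421)
Right side y^r · r^s mod p:
Squares mod 421: 290^1≡290, 290^2≡321, 290^4≡317, 290^8≡291, 290^16≡60, 290^32≡232, 290^64≡357, 290^128≡307, 290^256≡366
290 = 256 + 32 + 2, so 290^290 ≡ 366·232·321 ≡ 370 (mod 421)
Squares mod 421: 290^1≡290, 290^2≡321, 290^4≡317, 290^8≡291, 290^16≡60, 290^32≡232, 290^64≡357, 290^128≡307
129 = 128 + 1, so 290^129 ≡ 307·290 ≡ 199 (mod 421)
370·199 = 73630 ≡ 376 (mod 421)
376 ≡ 376 (mod 421), so the signature is genuine.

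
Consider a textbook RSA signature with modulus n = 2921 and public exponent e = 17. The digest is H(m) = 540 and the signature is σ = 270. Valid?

Squares mod 2921: σ^1≡270, σ^2≡2796, σ^4≡1020, σ^8≡524, σ^16≡2
17 = 16 + 1, so σ^17 ≡ 2·270 ≡ 540 (mod 2921)
540 = H(m), so the signature checks out.

yes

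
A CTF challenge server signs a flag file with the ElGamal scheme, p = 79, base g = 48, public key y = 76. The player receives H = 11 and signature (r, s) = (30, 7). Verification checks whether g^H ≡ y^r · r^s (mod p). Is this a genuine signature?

genuine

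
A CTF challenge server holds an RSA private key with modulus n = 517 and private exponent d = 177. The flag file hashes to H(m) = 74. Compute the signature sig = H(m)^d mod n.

244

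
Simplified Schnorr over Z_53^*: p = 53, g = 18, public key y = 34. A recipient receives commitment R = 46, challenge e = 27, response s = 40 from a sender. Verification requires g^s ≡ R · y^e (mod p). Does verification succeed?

g^s mod p:
18^2 = 324 ≡ 6
18^4 ≡ 6^2 = 36
18^8 ≡ 36^2 = 1296 ≡ 24
18^16 ≡ 24^2 = 576 ≡ 46
18^32 ≡ 46^2 = 2116 ≡ 49
40 = 32 + 8, so 18^40 ≡ 49·24 ≡ 10 (mod 53)
R · y^e mod p:
34^2 = 1156 ≡ 43
34^4 ≡ 43^2 = 1849 ≡ 47
34^8 ≡ 47^2 = 2209 ≡ 36
34^16 ≡ 36^2 = 1296 ≡ 24
27 = 16 + 8 + 2 + 1, so 34^27 ≡ 24·36·43·34 ≡ 19 (mod 53)
46·19 = 874 ≡ 26 (mod 53)
10 ≠ 26; the check fails.

fails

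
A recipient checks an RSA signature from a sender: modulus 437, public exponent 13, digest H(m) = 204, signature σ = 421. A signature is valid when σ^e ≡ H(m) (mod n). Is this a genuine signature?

genuine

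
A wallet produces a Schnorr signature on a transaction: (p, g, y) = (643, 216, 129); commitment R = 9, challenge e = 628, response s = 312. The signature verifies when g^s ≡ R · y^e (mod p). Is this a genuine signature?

g^s mod p:
216^2 = 46656 ≡ 360
216^4 ≡ 360^2 = 129600 ≡ 357
216^8 ≡ 357^2 = 127449 ≡ 135
216^16 ≡ 135^2 = 18225 ≡ 221
216^32 ≡ 221^2 = 48841 ≡ 616
216^64 ≡ 616^2 = 379456 ≡ 86
216^128 ≡ 86^2 = 7396 ≡ 323
216^256 ≡ 323^2 = 104329 ≡ 163
312 = 256 + 32 + 16 + 8, so 216^312 ≡ 163·616·221·135 ≡ 623 (mod 643)
R · y^e mod p:
129^2 = 16641 ≡ 566
129^4 ≡ 566^2 = 320356 ≡ 142
129^8 ≡ 142^2 = 20164 ≡ 231
129^16 ≡ 231^2 = 53361 ≡ 635
129^32 ≡ 635^2 = 403225 ≡ 64
129^64 ≡ 64^2 = 4096 ≡ 238
129^128 ≡ 238^2 = 56644 ≡ 60
129^256 ≡ 60^2 = 3600 ≡ 385
129^512 ≡ 385^2 = 148225 ≡ 335
628 = 512 + 64 + 32 + 16 + 4, so 129^628 ≡ 335·238·64·635·142 ≡ 90 (mod 643)
9·90 = 810 ≡ 167 (mod 643)
623 ≠ 167; the check fails.

forged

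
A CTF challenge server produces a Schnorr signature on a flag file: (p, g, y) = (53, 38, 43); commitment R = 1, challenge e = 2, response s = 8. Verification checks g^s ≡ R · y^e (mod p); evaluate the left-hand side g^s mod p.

38^2 = 1444 ≡ 13
38^4 ≡ 13^2 = 169 ≡ 10
38^8 ≡ 10^2 = 100 ≡ 47

47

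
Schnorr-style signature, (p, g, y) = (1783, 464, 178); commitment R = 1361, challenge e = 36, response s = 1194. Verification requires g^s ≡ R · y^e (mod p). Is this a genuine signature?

genuine

g^s mod p:
464^1194 mod 1783 = 1549
R · y^e mod p:
178^36 mod 1783 = 1623
1361·1623 = 2208903 ≡ 1549 (mod 1783)
1549 ≡ 1549 (mod 1783); signature holds.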